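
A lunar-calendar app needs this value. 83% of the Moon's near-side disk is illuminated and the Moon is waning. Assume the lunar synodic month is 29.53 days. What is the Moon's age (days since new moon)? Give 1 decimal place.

18.8 days

From f = (1 − cos θ)/2: cos θ = 1 − 2×0.83 = -0.660; arccos → 131.3°.
Waning ⇒ past full, so θ = 360° − 131.3° = 228.7°.
That fraction of the synodic month is 228.7/360 × 29.53 d ≈ 18.76 d.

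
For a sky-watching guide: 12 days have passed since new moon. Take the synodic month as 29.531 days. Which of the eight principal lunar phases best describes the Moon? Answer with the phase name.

θ ≈ 360° × 12/29.531 = 146°, which falls in the waxing gibbous sector.

waxing gibbous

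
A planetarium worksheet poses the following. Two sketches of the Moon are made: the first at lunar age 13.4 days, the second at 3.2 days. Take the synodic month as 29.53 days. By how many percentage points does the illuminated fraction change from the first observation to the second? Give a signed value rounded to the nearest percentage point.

First observation: θ = 360°·13.4/29.53 = 163.4°, so f = 0.979.
Second observation: θ = 39.0°, f = 0.111.
Δf = 0.111 − 0.979 = -0.868, i.e. -87 pp.

-87 pp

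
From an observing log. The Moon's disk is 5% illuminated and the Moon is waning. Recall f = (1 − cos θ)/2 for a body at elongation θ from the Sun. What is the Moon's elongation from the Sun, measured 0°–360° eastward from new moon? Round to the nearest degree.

Invert f = (1 − cos θ)/2 to get cos θ = 1 − 2(0.05) = 0.900, hence θ₀ = arccos 0.900 = 25.8°.
Waning ⇒ past full, so θ = 360° − 25.8° = 334.2°.

334°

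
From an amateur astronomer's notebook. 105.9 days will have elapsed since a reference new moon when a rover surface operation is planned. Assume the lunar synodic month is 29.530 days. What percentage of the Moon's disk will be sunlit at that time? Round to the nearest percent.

105.9 d spans 3 complete synodic months (3 × 29.530 = 88.59 d) plus 17.31 d.
Elongation θ = 360° × 17.31/29.530 ≈ 211.0°.
With cos θ = (-0.857), the lit fraction is (1 − (-0.857))/2 ≈ 0.928, so 93%.

93%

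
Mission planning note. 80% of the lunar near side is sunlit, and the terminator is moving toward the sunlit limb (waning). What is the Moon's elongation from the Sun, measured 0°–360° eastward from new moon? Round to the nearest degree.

Invert f = (1 − cos θ)/2 to get cos θ = 1 − 2(0.80) = -0.600, hence θ₀ = arccos -0.600 = 126.9°.
A waning Moon lies in 180°–360°, so θ = 360° − 126.9° = 233.1°.

233°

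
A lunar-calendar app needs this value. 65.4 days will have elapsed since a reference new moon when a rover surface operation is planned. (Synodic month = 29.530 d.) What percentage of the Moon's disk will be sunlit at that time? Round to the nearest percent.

39%

65.4 d spans 2 complete synodic months (2 × 29.530 = 59.06 d) plus 6.34 d.
The Moon has covered 6.34/29.530 of its cycle, so θ ≈ 360° × 6.34/29.530 = 77.3°.
Illuminated fraction = (1 − cos 77.3°)/2 = (1 − 0.220)/2 ≈ 0.390, so 39%.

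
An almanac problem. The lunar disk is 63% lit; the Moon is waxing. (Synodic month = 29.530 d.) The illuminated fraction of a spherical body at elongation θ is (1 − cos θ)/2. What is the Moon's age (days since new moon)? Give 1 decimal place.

8.6 days

Invert f = (1 − cos θ)/2 to get cos θ = 1 − 2(0.63) = -0.260, hence θ₀ = arccos -0.260 = 105.1°.
Waxing ⇒ before full, so θ = 105.1°.
That fraction of the synodic month is 105.1/360 × 29.530 d ≈ 8.62 d.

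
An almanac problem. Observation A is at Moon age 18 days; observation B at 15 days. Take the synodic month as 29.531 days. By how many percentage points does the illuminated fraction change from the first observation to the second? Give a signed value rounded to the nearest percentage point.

θ₁ = 360° × 18/29.531 = 219.4°, f₁ = (1 − cos θ₁)/2 = 0.886.
θ₂ = 360° × 15/29.531 = 182.9°, f₂ = (1 − cos θ₂)/2 = 0.999.
Change = f₂ − f₁ = +0.113 → +11 percentage points.

+11 pp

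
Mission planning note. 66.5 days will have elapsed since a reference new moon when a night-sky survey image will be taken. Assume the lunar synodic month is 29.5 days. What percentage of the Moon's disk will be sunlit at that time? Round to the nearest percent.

66.5/29.5 = 2.254 lunations, so 2 complete cycles and 7.50 d into the next.
Phase angle: θ = 360°·(7.50 d)/(29.5 d) = 91.5°.
With cos θ = (-0.027), the lit fraction is (1 − (-0.027))/2 ≈ 0.513, so 51%.

51%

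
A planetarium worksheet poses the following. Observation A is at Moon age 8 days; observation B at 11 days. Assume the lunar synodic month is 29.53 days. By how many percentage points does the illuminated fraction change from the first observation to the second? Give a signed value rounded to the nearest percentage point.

θ₁ = 360° × 8/29.53 = 97.5°, f₁ = (1 − cos θ₁)/2 = 0.566.
θ₂ = 360° × 11/29.53 = 134.1°, f₂ = (1 − cos θ₂)/2 = 0.848.
Change = f₂ − f₁ = +0.282 → +28 percentage points.

+28 pp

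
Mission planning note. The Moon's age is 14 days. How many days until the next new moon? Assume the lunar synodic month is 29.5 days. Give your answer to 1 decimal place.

One full lunation from the last new moon is 29.5 d; remaining = 29.5 − 14 = 15.500 d.

15.5 days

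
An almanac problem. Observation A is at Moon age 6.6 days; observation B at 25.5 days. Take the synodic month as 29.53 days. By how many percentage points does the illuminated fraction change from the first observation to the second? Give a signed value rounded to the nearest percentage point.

-24 pp

First observation: θ = 360°·6.6/29.53 = 80.5°, so f = 0.417.
Second observation: θ = 310.9°, f = 0.173.
Δf = 0.173 − 0.417 = -0.244, i.e. -24 pp.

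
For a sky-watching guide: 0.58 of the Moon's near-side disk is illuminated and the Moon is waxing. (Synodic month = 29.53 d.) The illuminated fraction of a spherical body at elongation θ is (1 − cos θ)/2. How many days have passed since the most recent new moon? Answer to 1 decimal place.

From f = (1 − cos θ)/2: cos θ = 1 − 2×0.58 = -0.160; arccos → 99.2°.
Before full moon the principal value applies: θ = 99.2°.
At 360°/29.53 d per day, 99.2° corresponds to 8.14 days.

8.1 days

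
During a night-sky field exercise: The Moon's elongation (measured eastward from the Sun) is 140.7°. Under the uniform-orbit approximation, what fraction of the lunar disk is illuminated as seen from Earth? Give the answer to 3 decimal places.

0.887

Half-versine of 140.7°: (1 − (-0.774))/2 = 0.887.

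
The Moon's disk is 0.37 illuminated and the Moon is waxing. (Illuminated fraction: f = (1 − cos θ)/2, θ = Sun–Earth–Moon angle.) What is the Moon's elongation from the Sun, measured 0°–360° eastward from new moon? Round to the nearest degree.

75°

cos θ = 1 − 2f = 0.260, giving a principal value of 74.9°.
Before full moon the principal value applies: θ = 74.9°.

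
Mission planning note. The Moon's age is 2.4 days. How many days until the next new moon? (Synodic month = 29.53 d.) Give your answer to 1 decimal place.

The next new moon completes the synodic month: 29.53 − 2.4 = 27.130 days.

27.1 days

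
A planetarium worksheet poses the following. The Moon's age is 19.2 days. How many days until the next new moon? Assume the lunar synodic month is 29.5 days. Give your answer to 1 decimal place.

10.3 days

One full lunation from the last new moon is 29.5 d; remaining = 29.5 − 19.2 = 10.300 d.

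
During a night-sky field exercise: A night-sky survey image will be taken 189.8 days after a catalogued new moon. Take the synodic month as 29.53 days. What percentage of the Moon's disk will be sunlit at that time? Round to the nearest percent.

95%

Reduce mod P: 189.8 − 6×29.53 = 12.62 d into the current lunation.
The Moon has covered 12.62/29.53 of its cycle, so θ ≈ 360° × 12.62/29.53 = 153.9°.
cos 153.9° = (-0.898), so f = (1 − (-0.898))/2 = 0.949, so 95%.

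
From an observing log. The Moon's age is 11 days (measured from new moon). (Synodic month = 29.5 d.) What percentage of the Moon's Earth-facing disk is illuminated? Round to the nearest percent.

Phase angle: θ = 360°·(11 d)/(29.5 d) = 134.2°.
Illuminated fraction = (1 − cos 134.2°)/2 = (1 − (-0.698))/2 ≈ 0.849, so 85%.

85%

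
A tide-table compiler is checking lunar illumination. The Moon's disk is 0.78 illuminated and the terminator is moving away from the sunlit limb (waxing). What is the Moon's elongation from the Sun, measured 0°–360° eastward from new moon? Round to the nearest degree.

From f = (1 − cos θ)/2: cos θ = 1 − 2×0.78 = -0.560; arccos → 124.1°.
Before full moon the principal value applies: θ = 124.1°.

124°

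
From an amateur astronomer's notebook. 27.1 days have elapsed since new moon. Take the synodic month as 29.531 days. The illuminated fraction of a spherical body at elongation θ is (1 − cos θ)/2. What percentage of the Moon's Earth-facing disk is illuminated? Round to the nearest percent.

7%

Phase angle: θ = 360°·(27.1 d)/(29.531 d) = 330.4°.
Illuminated fraction = (1 − cos 330.4°)/2 = (1 − 0.869)/2 ≈ 0.065, so 7%.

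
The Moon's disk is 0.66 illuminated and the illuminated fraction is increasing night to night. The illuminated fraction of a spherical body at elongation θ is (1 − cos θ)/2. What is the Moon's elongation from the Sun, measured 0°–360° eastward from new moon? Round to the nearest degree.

From f = (1 − cos θ)/2: cos θ = 1 − 2×0.66 = -0.320; arccos → 108.7°.
The Moon is waxing (0°–180°), so θ = 108.7° directly.

109°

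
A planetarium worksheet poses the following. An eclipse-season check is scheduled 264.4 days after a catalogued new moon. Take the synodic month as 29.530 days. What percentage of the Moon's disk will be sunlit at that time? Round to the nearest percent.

Reduce mod P: 264.4 − 8×29.530 = 28.16 d into the current lunation.
Phase angle: θ = 360°·(28.16 d)/(29.530 d) = 343.3°.
Illuminated fraction = (1 − cos 343.3°)/2 = (1 − 0.958)/2 ≈ 0.021, so 2%.

2%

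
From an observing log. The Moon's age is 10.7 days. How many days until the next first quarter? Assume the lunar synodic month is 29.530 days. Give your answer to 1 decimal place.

First quarter is 0.25 of the way through the cycle: age 0.25 × 29.530 = 7.383 d.
This lunation's first quarter (7.383 d) has passed, so add one period: 36.913 − 10.7 = 26.213 days.

26.2 days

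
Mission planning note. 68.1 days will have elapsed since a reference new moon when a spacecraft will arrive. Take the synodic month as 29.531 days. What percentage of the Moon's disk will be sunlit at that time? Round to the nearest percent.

67%

68.1 d spans 2 complete synodic months (2 × 29.531 = 59.06 d) plus 9.04 d.
The Moon has covered 9.04/29.531 of its cycle, so θ ≈ 360° × 9.04/29.531 = 110.2°.
cos 110.2° = (-0.345), so f = (1 − (-0.345))/2 = 0.672, so 67%.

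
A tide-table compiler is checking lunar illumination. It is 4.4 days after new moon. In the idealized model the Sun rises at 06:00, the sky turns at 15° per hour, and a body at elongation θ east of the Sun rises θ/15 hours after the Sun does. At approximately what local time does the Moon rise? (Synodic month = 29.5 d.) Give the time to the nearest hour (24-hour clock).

Phase angle: θ = 360°·(4.4 d)/(29.5 d) = 53.7°.
The Moon trails the Sun by θ/15 = 53.7/15 ≈ 3.58 hours.
06:00 + 3.58 h ≈ 09:35 → 10:00 to the nearest hour.

10:00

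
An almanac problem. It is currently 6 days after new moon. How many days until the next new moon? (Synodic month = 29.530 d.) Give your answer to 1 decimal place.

One full lunation from the last new moon is 29.530 d; remaining = 29.530 − 6 = 23.530 d.

23.5 days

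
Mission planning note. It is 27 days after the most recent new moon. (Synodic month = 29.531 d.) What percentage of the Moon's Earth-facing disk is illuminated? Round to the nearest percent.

7%

Phase angle: θ = 360°·(27 d)/(29.531 d) = 329.1°.
Illuminated fraction = (1 − cos 329.1°)/2 = (1 − 0.858)/2 ≈ 0.071, so 7%.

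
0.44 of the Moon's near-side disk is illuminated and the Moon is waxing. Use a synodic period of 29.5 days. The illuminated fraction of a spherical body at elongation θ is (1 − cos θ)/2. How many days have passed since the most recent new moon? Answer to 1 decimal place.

6.8 days

cos θ = 1 − 2f = 0.120, giving a principal value of 83.1°.
Waxing ⇒ before full, so θ = 83.1°.
At 360°/29.5 d per day, 83.1° corresponds to 6.81 days.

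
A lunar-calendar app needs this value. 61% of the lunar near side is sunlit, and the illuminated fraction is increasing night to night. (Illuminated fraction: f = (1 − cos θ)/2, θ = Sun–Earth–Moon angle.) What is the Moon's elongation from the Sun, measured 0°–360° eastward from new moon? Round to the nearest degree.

cos θ = 1 − 2f = -0.220, giving a principal value of 102.7°.
The Moon is waxing (0°–180°), so θ = 102.7° directly.

103°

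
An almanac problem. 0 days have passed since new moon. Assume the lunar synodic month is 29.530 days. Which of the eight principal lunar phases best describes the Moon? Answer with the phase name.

new moon

θ ≈ 360° × 0/29.530 = 0°, which falls in the new moon sector.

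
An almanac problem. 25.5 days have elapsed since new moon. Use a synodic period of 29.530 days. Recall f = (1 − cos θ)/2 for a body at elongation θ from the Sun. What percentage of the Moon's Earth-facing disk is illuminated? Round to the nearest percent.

17%

Phase angle: θ = 360°·(25.5 d)/(29.530 d) = 310.9°.
cos 310.9° = 0.654, so f = (1 − 0.654)/2 = 0.173, so 17%.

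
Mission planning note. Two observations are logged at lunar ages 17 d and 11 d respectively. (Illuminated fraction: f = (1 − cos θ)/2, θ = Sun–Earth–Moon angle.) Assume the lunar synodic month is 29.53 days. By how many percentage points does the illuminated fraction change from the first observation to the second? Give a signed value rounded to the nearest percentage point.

First observation: θ = 360°·17/29.53 = 207.2°, so f = 0.945.
Second observation: θ = 134.1°, f = 0.848.
Δf = 0.848 − 0.945 = -0.097, i.e. -10 pp.

-10 pp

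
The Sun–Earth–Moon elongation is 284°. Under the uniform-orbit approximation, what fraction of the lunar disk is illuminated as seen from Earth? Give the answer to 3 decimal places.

0.379

cos 284° = 0.242, so f = (1 − 0.242)/2 = 0.379.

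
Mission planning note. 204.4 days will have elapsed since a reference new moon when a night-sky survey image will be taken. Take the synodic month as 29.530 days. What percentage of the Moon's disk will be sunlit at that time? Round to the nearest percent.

6%

204.4/29.530 = 6.922 lunations, so 6 complete cycles and 27.22 d into the next.
The Moon has covered 27.22/29.530 of its cycle, so θ ≈ 360° × 27.22/29.530 = 331.8°.
cos 331.8° = 0.882, so f = (1 − 0.882)/2 = 0.059, so 6%.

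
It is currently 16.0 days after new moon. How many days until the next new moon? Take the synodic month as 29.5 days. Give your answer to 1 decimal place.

13.5 days

The next new moon completes the synodic month: 29.5 − 16.0 = 13.500 days.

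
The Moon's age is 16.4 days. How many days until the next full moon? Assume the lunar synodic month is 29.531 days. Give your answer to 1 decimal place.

27.9 days

Full moon occurs at elongation 180°, i.e. at age 29.531 × 180/360 = 14.765 d.
Already past this cycle's full moon; the next is at 14.765 + 29.531 = 44.296 d, so 44.296 − 16.4 = 27.896 days.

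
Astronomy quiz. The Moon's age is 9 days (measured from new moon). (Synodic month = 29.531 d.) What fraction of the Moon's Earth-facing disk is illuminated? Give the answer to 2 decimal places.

The Moon has covered 9/29.531 of its cycle, so θ ≈ 360° × 9/29.531 = 109.7°.
With cos θ = (-0.337), the lit fraction is (1 − (-0.337))/2 ≈ 0.669.

0.67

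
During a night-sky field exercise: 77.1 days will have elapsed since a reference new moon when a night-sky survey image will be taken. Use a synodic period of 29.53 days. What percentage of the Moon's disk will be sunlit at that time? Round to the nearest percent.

88%

77.1 d spans 2 complete synodic months (2 × 29.53 = 59.06 d) plus 18.04 d.
Elongation θ = 360° × 18.04/29.53 ≈ 219.9°.
cos 219.9° = (-0.767), so f = (1 − (-0.767))/2 = 0.883, so 88%.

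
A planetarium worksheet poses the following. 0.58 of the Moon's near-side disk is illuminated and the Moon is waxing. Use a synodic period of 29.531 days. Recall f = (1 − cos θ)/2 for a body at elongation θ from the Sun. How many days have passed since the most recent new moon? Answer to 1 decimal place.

cos θ = 1 − 2f = -0.160, giving a principal value of 99.2°.
Waxing ⇒ before full, so θ = 99.2°.
That fraction of the synodic month is 99.2/360 × 29.531 d ≈ 8.14 d.

8.1 days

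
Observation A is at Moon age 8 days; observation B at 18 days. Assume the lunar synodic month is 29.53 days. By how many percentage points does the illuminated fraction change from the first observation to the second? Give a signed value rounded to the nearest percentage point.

+32 percentage points

First observation: θ = 360°·8/29.53 = 97.5°, so f = 0.566.
Second observation: θ = 219.4°, f = 0.886.
Δf = 0.886 − 0.566 = +0.321, i.e. +32 pp.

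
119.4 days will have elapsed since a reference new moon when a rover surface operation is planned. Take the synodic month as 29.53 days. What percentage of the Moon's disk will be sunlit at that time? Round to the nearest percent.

119.4 d spans 4 complete synodic months (4 × 29.53 = 118.12 d) plus 1.28 d.
Phase angle: θ = 360°·(1.28 d)/(29.53 d) = 15.6°.
cos 15.6° = 0.963, so f = (1 − 0.963)/2 = 0.018, so 2%.

2%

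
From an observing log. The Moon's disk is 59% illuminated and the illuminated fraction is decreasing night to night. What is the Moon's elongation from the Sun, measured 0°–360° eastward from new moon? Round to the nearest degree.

Invert f = (1 − cos θ)/2 to get cos θ = 1 − 2(0.59) = -0.180, hence θ₀ = arccos -0.180 = 100.4°.
Waning ⇒ past full, so θ = 360° − 100.4° = 259.6°.

260°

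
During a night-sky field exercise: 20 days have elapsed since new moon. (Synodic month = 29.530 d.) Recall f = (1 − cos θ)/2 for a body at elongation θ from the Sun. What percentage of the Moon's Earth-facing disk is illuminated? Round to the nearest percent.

72%

The Moon has covered 20/29.530 of its cycle, so θ ≈ 360° × 20/29.530 = 243.8°.
Illuminated fraction = (1 − cos 243.8°)/2 = (1 − (-0.441))/2 ≈ 0.721, so 72%.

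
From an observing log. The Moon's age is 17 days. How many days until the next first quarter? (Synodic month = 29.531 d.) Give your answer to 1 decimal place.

First quarter occurs at elongation 90°, i.e. at age 29.531 × 90/360 = 7.383 d.
Already past this cycle's first quarter; the next is at 7.383 + 29.531 = 36.914 d, so 36.914 − 17 = 19.914 days.

19.9 days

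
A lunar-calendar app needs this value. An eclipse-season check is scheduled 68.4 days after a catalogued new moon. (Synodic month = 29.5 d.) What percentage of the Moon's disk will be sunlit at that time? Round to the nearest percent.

71%

68.4 d spans 2 complete synodic months (2 × 29.5 = 59.00 d) plus 9.40 d.
The Moon has covered 9.40/29.5 of its cycle, so θ ≈ 360° × 9.40/29.5 = 114.7°.
cos 114.7° = (-0.418), so f = (1 − (-0.418))/2 = 0.709, so 71%.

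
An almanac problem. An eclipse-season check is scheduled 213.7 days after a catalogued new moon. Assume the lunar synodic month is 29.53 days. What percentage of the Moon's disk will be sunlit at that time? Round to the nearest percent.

46%

Reduce mod P: 213.7 − 7×29.53 = 6.99 d into the current lunation.
The Moon has covered 6.99/29.53 of its cycle, so θ ≈ 360° × 6.99/29.53 = 85.2°.
cos 85.2° = 0.083, so f = (1 − 0.083)/2 = 0.458, so 46%.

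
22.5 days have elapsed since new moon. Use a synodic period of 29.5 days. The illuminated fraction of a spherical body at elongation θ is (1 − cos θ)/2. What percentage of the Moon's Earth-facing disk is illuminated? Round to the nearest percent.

Elongation θ = 360° × 22.5/29.5 ≈ 274.6°.
With cos θ = 0.080, the lit fraction is (1 − 0.080)/2 ≈ 0.460, so 46%.

46%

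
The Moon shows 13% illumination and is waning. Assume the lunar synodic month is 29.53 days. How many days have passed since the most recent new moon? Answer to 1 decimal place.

Invert f = (1 − cos θ)/2 to get cos θ = 1 − 2(0.13) = 0.740, hence θ₀ = arccos 0.740 = 42.3°.
Since the Moon is past full (waning), take the reflex angle: θ = 360° − 42.3° = 317.7°.
Age = 29.53 × 317.7°/360° ≈ 26.06 days.

26.1 days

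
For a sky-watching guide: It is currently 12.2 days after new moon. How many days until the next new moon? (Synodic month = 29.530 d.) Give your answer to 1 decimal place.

17.3 days

One full lunation from the last new moon is 29.530 d; remaining = 29.530 − 12.2 = 17.330 d.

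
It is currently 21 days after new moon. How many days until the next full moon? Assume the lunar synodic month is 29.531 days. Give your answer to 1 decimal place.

23.3 days

Full moon occurs at elongation 180°, i.e. at age 29.531 × 180/360 = 14.765 d.
This lunation's full moon (14.765 d) has passed, so add one period: 44.296 − 21 = 23.296 days.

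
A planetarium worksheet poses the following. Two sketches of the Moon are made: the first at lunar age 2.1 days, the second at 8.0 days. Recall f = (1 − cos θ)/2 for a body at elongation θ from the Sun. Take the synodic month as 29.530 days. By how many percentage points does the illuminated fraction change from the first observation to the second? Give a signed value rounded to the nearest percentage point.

+52 pp

θ₁ = 360° × 2.1/29.530 = 25.6°, f₁ = (1 − cos θ₁)/2 = 0.049.
θ₂ = 360° × 8.0/29.530 = 97.5°, f₂ = (1 − cos θ₂)/2 = 0.566.
Change = f₂ − f₁ = +0.516 → +52 percentage points.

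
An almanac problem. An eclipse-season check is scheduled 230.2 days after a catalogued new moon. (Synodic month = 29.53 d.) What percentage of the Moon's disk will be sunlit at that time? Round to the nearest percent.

36%

230.2/29.53 = 7.795 lunations, so 7 complete cycles and 23.49 d into the next.
Phase angle: θ = 360°·(23.49 d)/(29.53 d) = 286.4°.
Illuminated fraction = (1 − cos 286.4°)/2 = (1 − 0.282)/2 ≈ 0.359, so 36%.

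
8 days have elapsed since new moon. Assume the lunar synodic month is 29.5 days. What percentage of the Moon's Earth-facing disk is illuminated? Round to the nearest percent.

57%

Phase angle: θ = 360°·(8 d)/(29.5 d) = 97.6°.
cos 97.6° = (-0.133), so f = (1 − (-0.133))/2 = 0.566, so 57%.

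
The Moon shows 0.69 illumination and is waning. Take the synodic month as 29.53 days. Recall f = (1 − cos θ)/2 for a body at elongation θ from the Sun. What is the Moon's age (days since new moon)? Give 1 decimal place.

20.3 days

cos θ = 1 − 2f = -0.380, giving a principal value of 112.3°.
A waning Moon lies in 180°–360°, so θ = 360° − 112.3° = 247.7°.
Age = 29.53 × 247.7°/360° ≈ 20.32 days.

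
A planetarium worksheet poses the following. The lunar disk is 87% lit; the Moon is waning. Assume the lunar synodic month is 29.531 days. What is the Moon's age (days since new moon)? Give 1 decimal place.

18.2 days

cos θ = 1 − 2f = -0.740, giving a principal value of 137.7°.
A waning Moon lies in 180°–360°, so θ = 360° − 137.7° = 222.3°.
At 360°/29.531 d per day, 222.3° corresponds to 18.23 days.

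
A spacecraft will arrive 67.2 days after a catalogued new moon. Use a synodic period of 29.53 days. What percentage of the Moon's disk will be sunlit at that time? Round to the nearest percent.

58%

Reduce mod P: 67.2 − 2×29.53 = 8.14 d into the current lunation.
Elongation θ = 360° × 8.14/29.53 ≈ 99.2°.
With cos θ = (-0.160), the lit fraction is (1 − (-0.160))/2 ≈ 0.580, so 58%.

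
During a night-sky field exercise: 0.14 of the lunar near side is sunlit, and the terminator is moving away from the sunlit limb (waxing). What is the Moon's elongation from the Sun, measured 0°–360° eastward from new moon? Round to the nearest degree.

cos θ = 1 − 2f = 0.720, giving a principal value of 43.9°.
Before full moon the principal value applies: θ = 43.9°.

44°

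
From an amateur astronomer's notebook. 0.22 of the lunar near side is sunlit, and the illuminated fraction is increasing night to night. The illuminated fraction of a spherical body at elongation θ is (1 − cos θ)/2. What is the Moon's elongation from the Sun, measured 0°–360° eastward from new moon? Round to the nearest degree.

cos θ = 1 − 2f = 0.560, giving a principal value of 55.9°.
The Moon is waxing (0°–180°), so θ = 55.9° directly.

56°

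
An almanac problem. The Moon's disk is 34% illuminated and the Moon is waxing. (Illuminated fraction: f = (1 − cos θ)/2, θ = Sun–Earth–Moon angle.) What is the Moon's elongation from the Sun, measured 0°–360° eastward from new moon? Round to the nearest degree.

From f = (1 − cos θ)/2: cos θ = 1 − 2×0.34 = 0.320; arccos → 71.3°.
The Moon is waxing (0°–180°), so θ = 71.3° directly.

71°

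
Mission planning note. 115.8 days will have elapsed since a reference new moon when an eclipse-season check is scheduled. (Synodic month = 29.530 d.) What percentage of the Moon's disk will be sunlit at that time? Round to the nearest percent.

6%

115.8/29.530 = 3.921 lunations, so 3 complete cycles and 27.21 d into the next.
Elongation θ = 360° × 27.21/29.530 ≈ 331.7°.
With cos θ = 0.881, the lit fraction is (1 − 0.881)/2 ≈ 0.060, so 6%.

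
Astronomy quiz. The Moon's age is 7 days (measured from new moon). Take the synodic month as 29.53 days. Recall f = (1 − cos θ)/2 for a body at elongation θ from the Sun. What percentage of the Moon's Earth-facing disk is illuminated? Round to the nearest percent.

46%

The Moon has covered 7/29.53 of its cycle, so θ ≈ 360° × 7/29.53 = 85.3°.
With cos θ = 0.081, the lit fraction is (1 − 0.081)/2 ≈ 0.459, so 46%.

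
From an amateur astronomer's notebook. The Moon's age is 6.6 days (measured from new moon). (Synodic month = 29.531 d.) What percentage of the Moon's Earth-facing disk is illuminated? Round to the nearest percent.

42%

Phase angle: θ = 360°·(6.6 d)/(29.531 d) = 80.5°.
With cos θ = 0.166, the lit fraction is (1 − 0.166)/2 ≈ 0.417, so 42%.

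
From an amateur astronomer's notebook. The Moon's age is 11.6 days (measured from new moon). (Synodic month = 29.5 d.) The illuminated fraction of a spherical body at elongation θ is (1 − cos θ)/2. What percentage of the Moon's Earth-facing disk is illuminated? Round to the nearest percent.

Phase angle: θ = 360°·(11.6 d)/(29.5 d) = 141.6°.
cos 141.6° = (-0.783), so f = (1 − (-0.783))/2 = 0.892, so 89%.

89%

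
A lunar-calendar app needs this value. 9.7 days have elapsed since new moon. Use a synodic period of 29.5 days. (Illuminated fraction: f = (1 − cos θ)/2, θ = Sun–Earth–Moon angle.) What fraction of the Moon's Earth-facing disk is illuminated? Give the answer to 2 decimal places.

0.74

Phase angle: θ = 360°·(9.7 d)/(29.5 d) = 118.4°.
cos 118.4° = (-0.475), so f = (1 − (-0.475))/2 = 0.738.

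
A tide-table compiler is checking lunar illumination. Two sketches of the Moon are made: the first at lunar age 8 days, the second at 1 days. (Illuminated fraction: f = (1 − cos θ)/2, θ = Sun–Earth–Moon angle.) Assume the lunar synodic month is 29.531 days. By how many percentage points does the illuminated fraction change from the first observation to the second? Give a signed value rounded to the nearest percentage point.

First observation: θ = 360°·8/29.531 = 97.5°, so f = 0.565.
Second observation: θ = 12.2°, f = 0.011.
Δf = 0.011 − 0.565 = -0.554, i.e. -55 pp.

-55 percentage points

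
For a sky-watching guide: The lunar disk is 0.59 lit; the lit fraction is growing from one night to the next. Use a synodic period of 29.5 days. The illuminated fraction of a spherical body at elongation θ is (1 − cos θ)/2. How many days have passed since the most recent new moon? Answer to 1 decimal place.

8.2 days

Invert f = (1 − cos θ)/2 to get cos θ = 1 − 2(0.59) = -0.180, hence θ₀ = arccos -0.180 = 100.4°.
Before full moon the principal value applies: θ = 100.4°.
At 360°/29.5 d per day, 100.4° corresponds to 8.22 days.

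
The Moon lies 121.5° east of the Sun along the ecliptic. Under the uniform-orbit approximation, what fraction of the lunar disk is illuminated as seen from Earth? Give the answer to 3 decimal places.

0.761

Half-versine of 121.5°: (1 − (-0.522))/2 = 0.761.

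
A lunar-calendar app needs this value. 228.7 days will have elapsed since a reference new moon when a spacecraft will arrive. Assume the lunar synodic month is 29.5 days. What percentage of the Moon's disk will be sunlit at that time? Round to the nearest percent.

49%

Reduce mod P: 228.7 − 7×29.5 = 22.20 d into the current lunation.
Elongation θ = 360° × 22.20/29.5 ≈ 270.9°.
Illuminated fraction = (1 − cos 270.9°)/2 = (1 − 0.016)/2 ≈ 0.492, so 49%.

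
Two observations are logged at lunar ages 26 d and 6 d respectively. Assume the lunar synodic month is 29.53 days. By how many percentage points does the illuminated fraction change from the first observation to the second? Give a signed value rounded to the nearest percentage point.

First observation: θ = 360°·26/29.53 = 317.0°, so f = 0.135.
Second observation: θ = 73.1°, f = 0.355.
Δf = 0.355 − 0.135 = +0.221, i.e. +22 pp.

+22 pp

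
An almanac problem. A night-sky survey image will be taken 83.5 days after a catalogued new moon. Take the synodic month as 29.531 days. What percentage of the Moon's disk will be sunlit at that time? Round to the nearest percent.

83.5/29.531 = 2.828 lunations, so 2 complete cycles and 24.44 d into the next.
Elongation θ = 360° × 24.44/29.531 ≈ 297.9°.
With cos θ = 0.468, the lit fraction is (1 − 0.468)/2 ≈ 0.266, so 27%.

27%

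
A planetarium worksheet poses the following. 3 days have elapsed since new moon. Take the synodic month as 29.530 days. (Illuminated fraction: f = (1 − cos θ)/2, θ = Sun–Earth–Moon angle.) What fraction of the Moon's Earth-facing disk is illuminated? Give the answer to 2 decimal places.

The Moon has covered 3/29.530 of its cycle, so θ ≈ 360° × 3/29.530 = 36.6°.
cos 36.6° = 0.803, so f = (1 − 0.803)/2 = 0.098.

0.10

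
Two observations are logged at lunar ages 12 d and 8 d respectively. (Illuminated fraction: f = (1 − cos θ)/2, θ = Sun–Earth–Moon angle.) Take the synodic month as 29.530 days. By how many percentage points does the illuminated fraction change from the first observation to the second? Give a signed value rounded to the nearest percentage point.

First observation: θ = 360°·12/29.530 = 146.3°, so f = 0.916.
Second observation: θ = 97.5°, f = 0.566.
Δf = 0.566 − 0.916 = -0.350, i.e. -35 pp.

-35 percentage points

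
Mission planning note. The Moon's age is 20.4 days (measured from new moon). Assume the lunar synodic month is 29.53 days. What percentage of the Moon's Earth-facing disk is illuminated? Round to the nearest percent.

68%

The Moon has covered 20.4/29.53 of its cycle, so θ ≈ 360° × 20.4/29.53 = 248.7°.
With cos θ = (-0.363), the lit fraction is (1 − (-0.363))/2 ≈ 0.682, so 68%.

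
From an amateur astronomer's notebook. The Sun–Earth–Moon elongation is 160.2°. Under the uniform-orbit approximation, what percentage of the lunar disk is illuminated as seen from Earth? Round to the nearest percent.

97%

cos 160.2° = (-0.941), so f = (1 − (-0.941))/2 = 0.970, i.e. 97%.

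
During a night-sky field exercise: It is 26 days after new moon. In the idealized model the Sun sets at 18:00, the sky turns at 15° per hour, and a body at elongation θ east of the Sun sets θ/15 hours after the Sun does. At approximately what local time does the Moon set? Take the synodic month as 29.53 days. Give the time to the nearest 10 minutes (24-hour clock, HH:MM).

Elongation θ = 360° × 26/29.53 ≈ 317.0°.
At 15° of sky rotation per hour, 317.0° corresponds to a 21.13 h lag.
18:00 + 21.131 h ≈ 15:08 → 15:10 to the nearest ten minutes.

15:10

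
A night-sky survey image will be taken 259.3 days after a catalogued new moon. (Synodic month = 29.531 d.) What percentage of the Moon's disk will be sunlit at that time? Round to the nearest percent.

259.3/29.531 = 8.781 lunations, so 8 complete cycles and 23.05 d into the next.
Elongation θ = 360° × 23.05/29.531 ≈ 281.0°.
Illuminated fraction = (1 − cos 281.0°)/2 = (1 − 0.191)/2 ≈ 0.404, so 40%.

40%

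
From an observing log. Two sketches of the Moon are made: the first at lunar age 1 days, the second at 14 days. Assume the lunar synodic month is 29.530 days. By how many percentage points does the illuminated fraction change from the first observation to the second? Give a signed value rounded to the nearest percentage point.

+98 pp

θ₁ = 360° × 1/29.530 = 12.2°, f₁ = (1 − cos θ₁)/2 = 0.011.
θ₂ = 360° × 14/29.530 = 170.7°, f₂ = (1 − cos θ₂)/2 = 0.993.
Change = f₂ − f₁ = +0.982 → +98 percentage points.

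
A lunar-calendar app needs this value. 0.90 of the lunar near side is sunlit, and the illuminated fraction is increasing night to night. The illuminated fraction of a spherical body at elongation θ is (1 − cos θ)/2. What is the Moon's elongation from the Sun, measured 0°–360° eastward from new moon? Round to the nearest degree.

cos θ = 1 − 2f = -0.800, giving a principal value of 143.1°.
Before full moon the principal value applies: θ = 143.1°.

143°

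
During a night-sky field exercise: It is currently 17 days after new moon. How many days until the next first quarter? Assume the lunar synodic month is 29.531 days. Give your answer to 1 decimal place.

19.9 days

First quarter occurs at elongation 90°, i.e. at age 29.531 × 90/360 = 7.383 d.
This lunation's first quarter (7.383 d) has passed, so add one period: 36.914 − 17 = 19.914 days.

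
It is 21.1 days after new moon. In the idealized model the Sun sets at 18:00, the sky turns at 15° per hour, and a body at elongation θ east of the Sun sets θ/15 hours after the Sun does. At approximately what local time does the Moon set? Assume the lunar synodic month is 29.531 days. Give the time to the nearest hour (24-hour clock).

Elongation θ = 360° × 21.1/29.531 ≈ 257.2°.
The Moon trails the Sun by θ/15 = 257.2/15 ≈ 17.15 hours.
18:00 + 17.15 h ≈ 11:09 → 11:00 to the nearest hour.

11:00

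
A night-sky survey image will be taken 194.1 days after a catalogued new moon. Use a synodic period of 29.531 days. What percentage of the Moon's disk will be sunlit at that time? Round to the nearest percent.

95%

194.1 d spans 6 complete synodic months (6 × 29.531 = 177.19 d) plus 16.91 d.
Elongation θ = 360° × 16.91/29.531 ≈ 206.2°.
cos 206.2° = (-0.897), so f = (1 − (-0.897))/2 = 0.949, so 95%.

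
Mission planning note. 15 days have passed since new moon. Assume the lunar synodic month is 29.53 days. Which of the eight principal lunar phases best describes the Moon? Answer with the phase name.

θ ≈ 360° × 15/29.53 = 183°, which falls in the full moon sector.

full moon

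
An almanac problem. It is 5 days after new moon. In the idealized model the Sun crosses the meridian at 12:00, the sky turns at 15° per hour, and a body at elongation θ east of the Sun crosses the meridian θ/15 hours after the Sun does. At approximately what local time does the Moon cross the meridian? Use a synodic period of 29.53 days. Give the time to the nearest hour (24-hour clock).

The Moon has covered 5/29.53 of its cycle, so θ ≈ 360° × 5/29.53 = 61.0°.
The Moon trails the Sun by θ/15 = 61.0/15 ≈ 4.06 hours.
12:00 + 4.06 h ≈ 16:04 → 16:00 to the nearest hour.

16:00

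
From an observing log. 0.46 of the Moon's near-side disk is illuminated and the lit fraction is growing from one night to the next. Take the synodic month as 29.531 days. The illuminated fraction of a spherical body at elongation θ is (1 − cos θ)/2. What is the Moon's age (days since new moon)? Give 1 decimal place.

7.0 days

cos θ = 1 − 2f = 0.080, giving a principal value of 85.4°.
The Moon is waxing (0°–180°), so θ = 85.4° directly.
At 360°/29.531 d per day, 85.4° corresponds to 7.01 days.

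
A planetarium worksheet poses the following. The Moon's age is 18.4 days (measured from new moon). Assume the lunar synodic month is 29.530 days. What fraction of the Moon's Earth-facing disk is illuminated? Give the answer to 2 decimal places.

0.86

Phase angle: θ = 360°·(18.4 d)/(29.530 d) = 224.3°.
cos 224.3° = (-0.716), so f = (1 − (-0.716))/2 = 0.858.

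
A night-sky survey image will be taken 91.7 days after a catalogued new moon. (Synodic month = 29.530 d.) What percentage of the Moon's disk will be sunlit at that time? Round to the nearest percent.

11%

91.7/29.530 = 3.105 lunations, so 3 complete cycles and 3.11 d into the next.
Elongation θ = 360° × 3.11/29.530 ≈ 37.9°.
Illuminated fraction = (1 − cos 37.9°)/2 = (1 − 0.789)/2 ≈ 0.106, so 11%.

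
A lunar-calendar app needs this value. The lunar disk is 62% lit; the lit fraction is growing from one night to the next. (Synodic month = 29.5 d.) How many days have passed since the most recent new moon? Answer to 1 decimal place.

8.5 days

From f = (1 − cos θ)/2: cos θ = 1 − 2×0.62 = -0.240; arccos → 103.9°.
The Moon is waxing (0°–180°), so θ = 103.9° directly.
At 360°/29.5 d per day, 103.9° corresponds to 8.51 days.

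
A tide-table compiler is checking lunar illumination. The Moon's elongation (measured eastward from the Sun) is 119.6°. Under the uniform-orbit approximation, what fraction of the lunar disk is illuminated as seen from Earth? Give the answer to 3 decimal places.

0.747

cos 119.6° = (-0.494), so f = (1 − (-0.494))/2 = 0.747.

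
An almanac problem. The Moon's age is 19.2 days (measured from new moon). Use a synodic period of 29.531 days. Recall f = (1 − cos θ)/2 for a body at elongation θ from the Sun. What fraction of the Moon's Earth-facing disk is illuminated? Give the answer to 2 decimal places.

Phase angle: θ = 360°·(19.2 d)/(29.531 d) = 234.1°.
With cos θ = (-0.587), the lit fraction is (1 − (-0.587))/2 ≈ 0.793.

0.79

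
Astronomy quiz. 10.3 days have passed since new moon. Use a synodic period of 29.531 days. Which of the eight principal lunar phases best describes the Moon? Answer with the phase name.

waxing gibbous

θ ≈ 360° × 10.3/29.531 = 126°, which falls in the waxing gibbous sector.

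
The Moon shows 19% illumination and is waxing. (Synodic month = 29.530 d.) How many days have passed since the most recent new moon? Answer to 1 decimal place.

4.2 days

cos θ = 1 − 2f = 0.620, giving a principal value of 51.7°.
The Moon is waxing (0°–180°), so θ = 51.7° directly.
That fraction of the synodic month is 51.7/360 × 29.530 d ≈ 4.24 d.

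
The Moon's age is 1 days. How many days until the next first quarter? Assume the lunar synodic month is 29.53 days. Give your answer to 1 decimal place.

6.4 days

First quarter occurs at elongation 90°, i.e. at age 29.53 × 90/360 = 7.383 d.
That is 7.383 − 1 = 6.383 days ahead.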